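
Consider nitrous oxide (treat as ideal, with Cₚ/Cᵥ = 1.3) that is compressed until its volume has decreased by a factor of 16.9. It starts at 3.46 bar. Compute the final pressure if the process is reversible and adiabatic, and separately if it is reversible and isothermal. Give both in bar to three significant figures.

Isothermal: P₂ = P₁(V₁/V₂) = 3.46×16.9 = 58.47 bar.
Adiabatic: P₂ = P₁(V₁/V₂)^γ = 3.46×16.9^(1.3) = 136.6 bar.

adiabatic: 137 bar; isothermal: 58.5 bar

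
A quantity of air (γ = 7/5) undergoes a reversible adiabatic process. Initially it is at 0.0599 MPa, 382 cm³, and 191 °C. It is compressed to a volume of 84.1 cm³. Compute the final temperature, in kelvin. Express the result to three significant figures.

T₂ ≈ 850 K

For a reversible adiabat TV^(γ−1) is constant, so T₂ = T₁ (V₁/V₂)^(γ−1).
T₁ = 191 °C = 464.1 K.
T₂ = 464.1 × (382/84.1)^(2/5) = 850.3 K.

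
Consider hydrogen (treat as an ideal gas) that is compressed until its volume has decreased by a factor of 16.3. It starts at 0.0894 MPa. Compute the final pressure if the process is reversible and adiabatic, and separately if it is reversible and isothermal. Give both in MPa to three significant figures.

adiabatic: 4.45 MPa; isothermal: 1.46 MPa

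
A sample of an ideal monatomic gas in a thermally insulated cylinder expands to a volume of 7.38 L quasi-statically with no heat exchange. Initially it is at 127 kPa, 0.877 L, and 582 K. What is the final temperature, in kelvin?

T₂ ≈ 141 K

For a reversible adiabat TV^(γ−1) is constant, so T₂ = T₁ (V₁/V₂)^(γ−1).
γ = 5/3 for a monatomic ideal gas.
T₂ = 582 × (0.877/7.38)^(2/3) = 140.7 K.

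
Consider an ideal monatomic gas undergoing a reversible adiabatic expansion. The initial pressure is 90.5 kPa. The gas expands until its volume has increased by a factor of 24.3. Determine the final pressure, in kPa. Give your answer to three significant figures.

Adiabatic: P₁V₁^γ = P₂V₂^γ ⇒ P₂ = P₁ (V₁/V₂)^γ.
For a monatomic ideal gas γ = 5/3.
P₂ = 90.5 × (1/24.3)^(5/3) = 0.4439 kPa.

P₂ ≈ 0.444 kPa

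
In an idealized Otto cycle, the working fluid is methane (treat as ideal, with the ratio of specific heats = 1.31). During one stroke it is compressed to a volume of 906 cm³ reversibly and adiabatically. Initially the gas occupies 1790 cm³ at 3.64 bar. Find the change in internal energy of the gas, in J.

ΔU ≈ 494 J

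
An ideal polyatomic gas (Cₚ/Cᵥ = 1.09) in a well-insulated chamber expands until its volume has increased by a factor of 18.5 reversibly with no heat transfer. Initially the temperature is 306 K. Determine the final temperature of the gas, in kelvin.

For a reversible adiabat TV^(γ−1) is constant, so T₂ = T₁ (V₁/V₂)^(γ−1).
T₂ = 306 × (1/18.5)^(0.09) = 235.3 K.

T₂ ≈ 235 K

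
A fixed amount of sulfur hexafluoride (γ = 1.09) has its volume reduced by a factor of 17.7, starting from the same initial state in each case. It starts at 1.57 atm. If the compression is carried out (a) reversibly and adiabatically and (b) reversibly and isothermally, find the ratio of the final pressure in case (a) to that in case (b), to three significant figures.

Isothermal: P_b = P₁(V₁/V₂) = 1.57×17.7.
Adiabatic: P_a = P₁(V₁/V₂)^γ = 1.57×17.7^(1.09).
P_a/P_b = (V₁/V₂)^(γ−1) = 17.7^(0.09) = 1.295.

P_adiabatic / P_isothermal ≈ 1.30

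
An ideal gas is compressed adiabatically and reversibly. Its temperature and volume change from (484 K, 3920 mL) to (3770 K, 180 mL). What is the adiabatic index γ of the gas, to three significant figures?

TV^(γ−1) = const ⇒ γ − 1 = ln(T₂/T₁) / ln(V₁/V₂).
γ = 1 + ln(3770/484) / ln(3920/180) = 1.666.

γ ≈ 1.67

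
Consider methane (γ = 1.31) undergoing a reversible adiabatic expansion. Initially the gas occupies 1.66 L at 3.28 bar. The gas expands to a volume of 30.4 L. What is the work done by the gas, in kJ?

P₂ = P₁(V₁/V₂)^γ = 3.28×(1.66/30.4)^(1.31) = 0.07272 bar.
For a reversible adiabat, W_by_gas = (P₁V₁ − P₂V₂)/(γ−1).
W_by = (328000×0.00166 − 7272×0.0304) / (0.31) = 1043 J.

W ≈ 1.04 kJ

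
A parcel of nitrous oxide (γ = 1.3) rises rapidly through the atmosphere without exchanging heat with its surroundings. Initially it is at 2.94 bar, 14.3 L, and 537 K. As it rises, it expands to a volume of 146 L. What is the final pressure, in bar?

P₂ ≈ 0.143 bar

Since PV^γ is constant along a reversible adiabat, P₂ = P₁ (V₁/V₂)^γ.
P₂ = 2.94 × (14.3/146)^(1.3) = 0.1434 bar.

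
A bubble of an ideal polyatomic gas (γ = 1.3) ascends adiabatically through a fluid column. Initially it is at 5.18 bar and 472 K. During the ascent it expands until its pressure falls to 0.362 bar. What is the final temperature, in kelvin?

T₂ ≈ 255 K

Adiabatic: T₂/T₁ = (P₂/P₁)^((γ−1)/γ).
T₂ = 472 × (0.362/5.18)^(0.231) = 255.4 K.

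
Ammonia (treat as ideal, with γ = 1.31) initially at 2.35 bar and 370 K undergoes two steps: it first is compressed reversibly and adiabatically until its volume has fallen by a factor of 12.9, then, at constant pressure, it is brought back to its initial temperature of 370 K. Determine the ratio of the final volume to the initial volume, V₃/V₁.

Adiabatic step: V₂/V₁ = 0.07752; T₂ = T₁·12.9^(0.31) = 817.5 K.
Isobaric step: V₃/V₂ = T₃/T₂ = 370/817.5.
V₃/V₁ = (V₂/V₁)(V₃/V₂) = 0.07752 × (370/817.5) = 0.03509.

V₃/V₁ ≈ 0.0351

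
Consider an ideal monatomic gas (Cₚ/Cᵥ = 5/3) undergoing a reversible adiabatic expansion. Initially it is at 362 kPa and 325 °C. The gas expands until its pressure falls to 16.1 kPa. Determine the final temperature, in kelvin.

Adiabatic: T₂/T₁ = (P₂/P₁)^((γ−1)/γ).
T₁ = 325 °C = 598.1 K.
T₂ = 598.1 × (16.1/362)^(2/5) = 172.2 K.

T₂ ≈ 172 K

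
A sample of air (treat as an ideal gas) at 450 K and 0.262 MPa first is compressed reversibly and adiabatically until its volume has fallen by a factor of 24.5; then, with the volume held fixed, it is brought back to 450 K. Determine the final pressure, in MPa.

P₃ ≈ 6.42 MPa

For a diatomic ideal gas γ = 7/5.
Adiabatic step (PV^γ = const): P₂ = 0.262×24.5^(7/5) = 23.07 MPa; T₂ = 450×24.5^(2/5) = 1618 K.
Isochoric: P₃ = P₂(T₃/T₂) = 23.07 × (450/1618) = 6.419 MPa.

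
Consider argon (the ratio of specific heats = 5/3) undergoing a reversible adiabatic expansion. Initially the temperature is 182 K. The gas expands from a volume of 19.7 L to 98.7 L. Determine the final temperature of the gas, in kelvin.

For a reversible adiabat TV^(γ−1) is constant, so T₂ = T₁ (V₁/V₂)^(γ−1).
T₂ = 182 × (19.7/98.7)^(2/3) = 62.16 K.

T₂ ≈ 62.2 K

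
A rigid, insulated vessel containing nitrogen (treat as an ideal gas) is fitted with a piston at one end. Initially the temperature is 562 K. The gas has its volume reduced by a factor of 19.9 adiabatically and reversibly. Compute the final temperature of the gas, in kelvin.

For a reversible adiabat TV^(γ−1) is constant, so T₂ = T₁ (V₁/V₂)^(γ−1).
For a diatomic ideal gas γ = 7/5, so γ−1 = 2/5.
T₂ = 562 × 19.9^(2/5) = 1859 K.

T₂ ≈ 1860 K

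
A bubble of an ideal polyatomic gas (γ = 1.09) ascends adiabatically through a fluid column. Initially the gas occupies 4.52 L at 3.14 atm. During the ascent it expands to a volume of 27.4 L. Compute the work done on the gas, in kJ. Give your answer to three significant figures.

W ≈ -2.39 kJ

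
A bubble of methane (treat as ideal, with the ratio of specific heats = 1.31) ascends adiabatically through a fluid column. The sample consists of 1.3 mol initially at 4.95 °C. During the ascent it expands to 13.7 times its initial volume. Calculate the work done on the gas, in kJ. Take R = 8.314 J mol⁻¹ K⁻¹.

W ≈ -5.39 kJ

For a reversible adiabat TV^(γ−1) is constant, so T₂ = T₁ (V₁/V₂)^(γ−1).
T₁ = 4.95 °C = 278.1 K.
T₂ = 278.1 × (1/13.7)^(0.31) = 123.5 K.
Q = 0, so ΔU = W_on_gas = nCᵥΔT with Cᵥ = R/(γ−1) = 26.82 J/(mol·K).
ΔU = 1.3 × 26.82 × (123.5 − 278.1) = -5389 J.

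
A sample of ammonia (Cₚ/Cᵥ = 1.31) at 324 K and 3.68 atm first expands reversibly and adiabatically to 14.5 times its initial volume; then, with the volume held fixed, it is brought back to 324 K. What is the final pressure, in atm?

Adiabatic step (PV^γ = const): P₂ = 3.68×(1/14.5)^(1.31) = 0.1108 atm; T₂ = 324×(1/14.5)^(0.31) = 141.4 K.
Isochoric: P₃ = P₂(T₃/T₂) = 0.1108 × (324/141.4) = 0.2538 atm.

P₃ ≈ 0.254 atm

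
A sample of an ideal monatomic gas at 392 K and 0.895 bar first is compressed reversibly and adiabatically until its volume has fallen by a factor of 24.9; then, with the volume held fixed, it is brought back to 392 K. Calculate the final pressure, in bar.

P₃ ≈ 22.3 bar

For a monatomic ideal gas γ = 5/3.
Adiabatic step (PV^γ = const): P₂ = 0.895×24.9^(5/3) = 190 bar; T₂ = 392×24.9^(2/3) = 3343 K.
Isochoric: P₃ = P₂(T₃/T₂) = 190 × (392/3343) = 22.29 bar.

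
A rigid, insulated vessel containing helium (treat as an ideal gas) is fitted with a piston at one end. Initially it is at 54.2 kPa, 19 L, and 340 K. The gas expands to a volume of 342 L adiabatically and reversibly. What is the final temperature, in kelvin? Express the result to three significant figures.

T₂ ≈ 49.5 K

For a reversible adiabat TV^(γ−1) is constant, so T₂ = T₁ (V₁/V₂)^(γ−1).
γ = 5/3 for a monatomic ideal gas.
T₂ = 340 × (19/342)^(2/3) = 49.5 K.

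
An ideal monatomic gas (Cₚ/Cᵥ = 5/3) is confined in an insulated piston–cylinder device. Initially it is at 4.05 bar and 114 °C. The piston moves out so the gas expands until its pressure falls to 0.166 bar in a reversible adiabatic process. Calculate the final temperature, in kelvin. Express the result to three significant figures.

T₂ ≈ 108 K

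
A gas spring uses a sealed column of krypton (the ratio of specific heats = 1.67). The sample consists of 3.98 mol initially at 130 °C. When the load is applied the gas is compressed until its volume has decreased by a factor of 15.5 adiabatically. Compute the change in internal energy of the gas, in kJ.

Adiabatic: T₁V₁^(γ−1) = T₂V₂^(γ−1) ⇒ T₂ = T₁ (V₁/V₂)^(γ−1).
T₁ = 130 °C = 403.1 K.
T₂ = 403.1 × 15.5^(0.67) = 2529 K.
Q = 0, so ΔU = W_on_gas = nCᵥΔT with Cᵥ = R/(γ−1) = 12.41 J/(mol·K).
ΔU = 3.98 × 12.41 × (2529 − 403.1) = 105000 J.

ΔU ≈ 105 kJ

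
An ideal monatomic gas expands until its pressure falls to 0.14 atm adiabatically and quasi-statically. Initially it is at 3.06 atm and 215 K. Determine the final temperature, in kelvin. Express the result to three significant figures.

Adiabatic: T₂/T₁ = (P₂/P₁)^((γ−1)/γ).
For a monatomic ideal gas γ = 5/3, so (γ−1)/γ = 2/5.
T₂ = 215 × (0.14/3.06)^(2/5) = 62.6 K.

T₂ ≈ 62.6 K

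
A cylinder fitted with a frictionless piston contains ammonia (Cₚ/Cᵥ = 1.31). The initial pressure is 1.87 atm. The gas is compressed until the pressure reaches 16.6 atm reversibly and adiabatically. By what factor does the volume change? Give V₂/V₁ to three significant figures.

From PV^γ = const, V₂/V₁ = (P₁/P₂)^(1/γ).
V₂/V₁ = (1.87/16.6)^(0.763) = 0.1889.

V₂/V₁ ≈ 0.189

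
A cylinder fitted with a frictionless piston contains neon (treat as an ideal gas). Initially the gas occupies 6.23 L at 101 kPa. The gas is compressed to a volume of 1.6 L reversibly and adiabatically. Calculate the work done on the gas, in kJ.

W ≈ 1.39 kJ

γ = 5/3 for a monatomic ideal gas.
P₂ = P₁(V₁/V₂)^γ = 101×(6.23/1.6)^(5/3) = 973.3 kPa.
For a reversible adiabat, W_by_gas = (P₁V₁ − P₂V₂)/(γ−1).
W_by = (101000×0.00623 − 973300×0.0016) / (2/3) = -1392 J.
W_on_gas = −W_by = 1392 J.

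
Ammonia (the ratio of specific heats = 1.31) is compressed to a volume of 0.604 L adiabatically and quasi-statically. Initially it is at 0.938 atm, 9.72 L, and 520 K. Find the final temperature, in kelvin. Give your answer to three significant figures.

Adiabatic: T₁V₁^(γ−1) = T₂V₂^(γ−1) ⇒ T₂ = T₁ (V₁/V₂)^(γ−1).
T₂ = 520 × (9.72/0.604)^(0.31) = 1230 K.

T₂ ≈ 1230 K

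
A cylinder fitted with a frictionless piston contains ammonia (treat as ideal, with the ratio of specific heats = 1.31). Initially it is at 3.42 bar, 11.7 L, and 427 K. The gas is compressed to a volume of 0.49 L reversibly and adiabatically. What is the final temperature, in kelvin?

T₂ ≈ 1140 K

Adiabatic: T₁V₁^(γ−1) = T₂V₂^(γ−1) ⇒ T₂ = T₁ (V₁/V₂)^(γ−1).
T₂ = 427 × (11.7/0.49)^(0.31) = 1142 K.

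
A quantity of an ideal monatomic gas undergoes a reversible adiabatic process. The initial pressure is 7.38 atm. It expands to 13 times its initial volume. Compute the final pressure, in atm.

P₂ ≈ 0.103 atm

Since PV^γ is constant along a reversible adiabat, P₂ = P₁ (V₁/V₂)^γ.
For a monatomic ideal gas γ = 5/3.
P₂ = 7.38 × (1/13)^(5/3) = 0.1027 atm.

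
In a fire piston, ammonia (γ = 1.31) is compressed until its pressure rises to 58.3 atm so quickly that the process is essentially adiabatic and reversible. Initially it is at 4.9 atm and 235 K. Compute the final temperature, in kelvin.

Along an adiabat T P^((1−γ)/γ) is constant, so T₂ = T₁ (P₂/P₁)^((γ−1)/γ).
T₂ = 235 × (58.3/4.9)^(0.237) = 422.2 K.

T₂ ≈ 422 K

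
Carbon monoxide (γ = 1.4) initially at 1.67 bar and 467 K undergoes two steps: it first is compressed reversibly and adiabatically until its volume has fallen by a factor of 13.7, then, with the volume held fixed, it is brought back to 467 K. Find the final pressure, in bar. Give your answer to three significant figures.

P₃ ≈ 22.9 bar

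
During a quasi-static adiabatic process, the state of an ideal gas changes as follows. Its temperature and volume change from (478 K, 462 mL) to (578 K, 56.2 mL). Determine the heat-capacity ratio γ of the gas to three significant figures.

TV^(γ−1) = const ⇒ γ − 1 = ln(T₂/T₁) / ln(V₁/V₂).
γ = 1 + ln(578/478) / ln(462/56.2) = 1.09.

γ ≈ 1.09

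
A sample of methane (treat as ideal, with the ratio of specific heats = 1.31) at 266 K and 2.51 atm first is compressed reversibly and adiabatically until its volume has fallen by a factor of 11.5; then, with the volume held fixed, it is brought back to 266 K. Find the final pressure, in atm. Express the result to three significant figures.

P₃ ≈ 28.9 atm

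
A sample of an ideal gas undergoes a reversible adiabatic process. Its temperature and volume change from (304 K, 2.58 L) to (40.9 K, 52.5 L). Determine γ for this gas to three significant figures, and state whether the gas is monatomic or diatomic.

γ ≈ 1.67; monatomic

TV^(γ−1) = const ⇒ γ − 1 = ln(T₂/T₁) / ln(V₁/V₂).
γ = 1 + ln(40.9/304) / ln(2.58/52.5) = 1.666.
γ ≈ 1.67 is close to 5/3, so the gas is monatomic.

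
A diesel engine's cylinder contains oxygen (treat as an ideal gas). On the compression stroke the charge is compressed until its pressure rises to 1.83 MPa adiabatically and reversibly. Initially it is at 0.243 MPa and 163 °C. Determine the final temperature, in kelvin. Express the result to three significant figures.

T₂ ≈ 777 K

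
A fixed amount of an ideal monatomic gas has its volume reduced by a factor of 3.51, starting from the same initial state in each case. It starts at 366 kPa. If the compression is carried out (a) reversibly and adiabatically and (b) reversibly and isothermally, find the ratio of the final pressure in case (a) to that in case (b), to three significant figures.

For a monatomic ideal gas γ = 5/3.
Isothermal: P_b = P₁(V₁/V₂) = 366×3.51.
Adiabatic: P_a = P₁(V₁/V₂)^γ = 366×3.51^(5/3).
P_a/P_b = (V₁/V₂)^(γ−1) = 3.51^(2/3) = 2.31.

P_adiabatic / P_isothermal ≈ 2.31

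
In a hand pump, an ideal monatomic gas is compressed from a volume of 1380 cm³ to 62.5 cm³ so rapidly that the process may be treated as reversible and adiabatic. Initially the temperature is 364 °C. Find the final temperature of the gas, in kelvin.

T₂ ≈ 5010 K

For a reversible adiabat TV^(γ−1) is constant, so T₂ = T₁ (V₁/V₂)^(γ−1).
For a monatomic ideal gas γ = 5/3, so γ−1 = 2/3.
T₁ = 364 °C = 637.1 K.
T₂ = 637.1 × (1380/62.5)^(2/3) = 5015 K.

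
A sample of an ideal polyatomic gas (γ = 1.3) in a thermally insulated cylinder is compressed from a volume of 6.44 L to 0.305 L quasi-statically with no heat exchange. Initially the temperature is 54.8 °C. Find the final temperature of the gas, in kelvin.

For a reversible adiabat TV^(γ−1) is constant, so T₂ = T₁ (V₁/V₂)^(γ−1).
T₁ = 54.8 °C = 327.9 K.
T₂ = 327.9 × (6.44/0.305)^(0.3) = 818.8 K.

T₂ ≈ 819 K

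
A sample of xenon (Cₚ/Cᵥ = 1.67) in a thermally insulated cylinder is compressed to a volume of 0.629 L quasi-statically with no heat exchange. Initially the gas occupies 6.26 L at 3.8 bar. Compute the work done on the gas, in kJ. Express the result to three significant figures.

W ≈ 13.0 kJ

P₂ = P₁(V₁/V₂)^γ = 3.8×(6.26/0.629)^(1.67) = 176.3 bar.
For a reversible adiabat, W_by_gas = (P₁V₁ − P₂V₂)/(γ−1).
W_by = (380000×0.00626 − 1.763×10^7×0.000629) / (0.67) = -13000 J.
W_on_gas = −W_by = 13000 J.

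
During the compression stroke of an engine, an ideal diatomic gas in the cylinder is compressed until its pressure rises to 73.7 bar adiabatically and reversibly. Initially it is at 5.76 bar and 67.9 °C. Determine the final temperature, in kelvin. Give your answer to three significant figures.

T₂ ≈ 707 K

Along an adiabat T P^((1−γ)/γ) is constant, so T₂ = T₁ (P₂/P₁)^((γ−1)/γ).
For a diatomic ideal gas γ = 7/5, so (γ−1)/γ = 2/7.
T₁ = 67.9 °C = 341 K.
T₂ = 341 × (73.7/5.76)^(2/7) = 706.5 K.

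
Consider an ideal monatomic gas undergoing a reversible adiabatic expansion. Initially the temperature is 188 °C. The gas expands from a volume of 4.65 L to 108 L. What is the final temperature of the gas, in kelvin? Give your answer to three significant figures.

For a reversible adiabat TV^(γ−1) is constant, so T₂ = T₁ (V₁/V₂)^(γ−1).
For a monatomic ideal gas γ = 5/3, so γ−1 = 2/3.
T₁ = 188 °C = 461.1 K.
T₂ = 461.1 × (4.65/108)^(2/3) = 56.65 K.

T₂ ≈ 56.6 K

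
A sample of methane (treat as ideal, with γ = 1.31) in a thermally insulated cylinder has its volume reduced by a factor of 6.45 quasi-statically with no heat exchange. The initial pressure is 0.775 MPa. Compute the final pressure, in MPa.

Adiabatic: P₁V₁^γ = P₂V₂^γ ⇒ P₂ = P₁ (V₁/V₂)^γ.
P₂ = 0.775 × 6.45^(1.31) = 8.909 MPa.

P₂ ≈ 8.91 MPa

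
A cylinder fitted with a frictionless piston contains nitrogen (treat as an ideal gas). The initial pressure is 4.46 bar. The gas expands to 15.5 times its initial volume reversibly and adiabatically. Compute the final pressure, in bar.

Since PV^γ is constant along a reversible adiabat, P₂ = P₁ (V₁/V₂)^γ.
For a diatomic ideal gas γ = 7/5.
P₂ = 4.46 × (1/15.5)^(7/5) = 0.09613 bar.

P₂ ≈ 0.0961 bar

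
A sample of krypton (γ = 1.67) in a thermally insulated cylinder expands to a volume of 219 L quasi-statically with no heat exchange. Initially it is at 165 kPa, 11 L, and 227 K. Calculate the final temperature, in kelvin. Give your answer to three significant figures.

T₂ ≈ 30.6 K

Adiabatic: T₁V₁^(γ−1) = T₂V₂^(γ−1) ⇒ T₂ = T₁ (V₁/V₂)^(γ−1).
T₂ = 227 × (11/219)^(0.67) = 30.6 K.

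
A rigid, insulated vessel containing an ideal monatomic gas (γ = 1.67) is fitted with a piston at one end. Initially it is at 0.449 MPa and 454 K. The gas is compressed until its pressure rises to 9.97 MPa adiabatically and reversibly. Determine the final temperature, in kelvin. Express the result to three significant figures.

T₂ ≈ 1570 K

Along an adiabat T P^((1−γ)/γ) is constant, so T₂ = T₁ (P₂/P₁)^((γ−1)/γ).
T₂ = 454 × (9.97/0.449)^(0.401) = 1575 K.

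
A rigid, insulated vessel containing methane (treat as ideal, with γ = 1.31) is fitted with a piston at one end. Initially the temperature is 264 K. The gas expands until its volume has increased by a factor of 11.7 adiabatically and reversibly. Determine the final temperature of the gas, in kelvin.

T₂ ≈ 123 K

Adiabatic: T₁V₁^(γ−1) = T₂V₂^(γ−1) ⇒ T₂ = T₁ (V₁/V₂)^(γ−1).
T₂ = 264 × (1/11.7)^(0.31) = 123.2 K.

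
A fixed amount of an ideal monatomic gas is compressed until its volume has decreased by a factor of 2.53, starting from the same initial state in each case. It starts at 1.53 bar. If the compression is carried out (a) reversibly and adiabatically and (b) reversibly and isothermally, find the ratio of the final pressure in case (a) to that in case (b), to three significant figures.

P_adiabatic / P_isothermal ≈ 1.86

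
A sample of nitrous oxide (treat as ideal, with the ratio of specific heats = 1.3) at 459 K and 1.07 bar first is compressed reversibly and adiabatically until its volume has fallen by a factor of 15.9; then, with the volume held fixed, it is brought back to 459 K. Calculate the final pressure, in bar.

P₃ ≈ 17.0 bar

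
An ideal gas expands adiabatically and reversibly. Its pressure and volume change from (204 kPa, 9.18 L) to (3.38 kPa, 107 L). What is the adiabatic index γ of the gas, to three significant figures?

γ ≈ 1.67

PV^γ = const ⇒ γ = ln(P₂/P₁) / ln(V₁/V₂).
γ = ln(3.38/204) / ln(9.18/107) = 1.67.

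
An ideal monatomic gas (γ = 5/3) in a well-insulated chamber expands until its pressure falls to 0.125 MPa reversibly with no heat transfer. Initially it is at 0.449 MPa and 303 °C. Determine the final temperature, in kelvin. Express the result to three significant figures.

T₂ ≈ 345 K

Adiabatic: T₂/T₁ = (P₂/P₁)^((γ−1)/γ).
T₁ = 303 °C = 576.1 K.
T₂ = 576.1 × (0.125/0.449)^(2/5) = 345.5 K.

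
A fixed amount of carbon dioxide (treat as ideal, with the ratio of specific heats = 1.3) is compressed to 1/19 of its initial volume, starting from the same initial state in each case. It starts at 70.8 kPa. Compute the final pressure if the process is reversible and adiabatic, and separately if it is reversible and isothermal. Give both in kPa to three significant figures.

adiabatic: 3250 kPa; isothermal: 1350 kPa

Isothermal: P₂ = P₁(V₁/V₂) = 70.8×19 = 1345 kPa.
Adiabatic: P₂ = P₁(V₁/V₂)^γ = 70.8×19^(1.3) = 3254 kPa.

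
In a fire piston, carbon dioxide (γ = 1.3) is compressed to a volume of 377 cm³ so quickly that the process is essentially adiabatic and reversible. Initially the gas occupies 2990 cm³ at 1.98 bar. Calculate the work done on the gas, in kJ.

P₂ = P₁(V₁/V₂)^γ = 1.98×(2990/377)^(1.3) = 29.23 bar.
For a reversible adiabat, W_by_gas = (P₁V₁ − P₂V₂)/(γ−1).
W_by = (198000×0.00299 − 2.923×10^6×0.000377) / (0.3) = -1700 J.
W_on_gas = −W_by = 1700 J.

W ≈ 1.70 kJ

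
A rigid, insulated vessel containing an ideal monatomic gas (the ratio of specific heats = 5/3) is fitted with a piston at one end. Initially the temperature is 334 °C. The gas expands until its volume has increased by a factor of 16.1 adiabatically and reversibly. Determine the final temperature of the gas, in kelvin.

T₂ ≈ 95.2 K

Adiabatic: T₁V₁^(γ−1) = T₂V₂^(γ−1) ⇒ T₂ = T₁ (V₁/V₂)^(γ−1).
T₁ = 334 °C = 607.1 K.
T₂ = 607.1 × (1/16.1)^(2/3) = 95.22 K.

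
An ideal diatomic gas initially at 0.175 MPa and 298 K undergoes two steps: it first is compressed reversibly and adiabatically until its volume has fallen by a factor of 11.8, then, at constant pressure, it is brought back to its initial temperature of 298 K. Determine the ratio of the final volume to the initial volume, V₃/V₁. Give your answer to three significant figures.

V₃/V₁ ≈ 0.0316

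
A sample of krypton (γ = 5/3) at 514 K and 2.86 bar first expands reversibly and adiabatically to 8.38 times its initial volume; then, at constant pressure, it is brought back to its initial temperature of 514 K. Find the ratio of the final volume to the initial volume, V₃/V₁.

V₃/V₁ ≈ 34.6

Adiabatic step: V₂/V₁ = 8.38; T₂ = T₁·(1/8.38)^(2/3) = 124.6 K.
Isobaric step: V₃/V₂ = T₃/T₂ = 514/124.6.
V₃/V₁ = (V₂/V₁)(V₃/V₂) = 8.38 × (514/124.6) = 34.57.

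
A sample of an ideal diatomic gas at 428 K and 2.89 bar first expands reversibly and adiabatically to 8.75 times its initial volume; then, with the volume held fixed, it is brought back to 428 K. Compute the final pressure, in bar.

P₃ ≈ 0.330 bar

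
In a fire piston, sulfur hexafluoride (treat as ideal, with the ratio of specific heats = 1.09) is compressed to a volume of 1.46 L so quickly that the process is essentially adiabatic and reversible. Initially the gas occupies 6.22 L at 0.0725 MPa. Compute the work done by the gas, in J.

P₂ = P₁(V₁/V₂)^γ = 0.0725×(6.22/1.46)^(1.09) = 0.3519 MPa.
For a reversible adiabat, W_by_gas = (P₁V₁ − P₂V₂)/(γ−1).
W_by = (72500×0.00622 − 351900×0.00146) / (0.09) = -698.1 J.

W ≈ -698 J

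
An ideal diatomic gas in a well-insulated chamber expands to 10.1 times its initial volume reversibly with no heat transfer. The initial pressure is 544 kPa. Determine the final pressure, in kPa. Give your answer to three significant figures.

P₂ ≈ 21.4 kPa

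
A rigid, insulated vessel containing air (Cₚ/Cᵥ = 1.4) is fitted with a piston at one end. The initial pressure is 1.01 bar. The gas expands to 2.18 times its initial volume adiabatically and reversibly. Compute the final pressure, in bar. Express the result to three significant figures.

Since PV^γ is constant along a reversible adiabat, P₂ = P₁ (V₁/V₂)^γ.
P₂ = 1.01 × (1/2.18)^(1.4) = 0.3392 bar.

P₂ ≈ 0.339 bar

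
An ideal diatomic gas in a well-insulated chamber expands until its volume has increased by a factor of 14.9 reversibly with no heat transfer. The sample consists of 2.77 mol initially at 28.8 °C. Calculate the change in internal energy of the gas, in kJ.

For a reversible adiabat TV^(γ−1) is constant, so T₂ = T₁ (V₁/V₂)^(γ−1).
γ = 7/5 for a diatomic ideal gas, so γ−1 = 2/5.
T₁ = 28.8 °C = 301.9 K.
T₂ = 301.9 × (1/14.9)^(2/5) = 102.5 K.
Q = 0, so ΔU = W_on_gas = nCᵥΔT with Cᵥ = R/(γ−1) = 20.79 J/(mol·K).
ΔU = 2.77 × 20.79 × (102.5 − 301.9) = -11480 J.

ΔU ≈ -11.5 kJ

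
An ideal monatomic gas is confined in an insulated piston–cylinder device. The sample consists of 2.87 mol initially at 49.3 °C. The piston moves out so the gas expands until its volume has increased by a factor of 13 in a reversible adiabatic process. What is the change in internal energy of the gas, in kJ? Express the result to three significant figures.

ΔU ≈ -9.45 kJ

Adiabatic: T₁V₁^(γ−1) = T₂V₂^(γ−1) ⇒ T₂ = T₁ (V₁/V₂)^(γ−1).
γ = 5/3 for a monatomic ideal gas, so γ−1 = 2/3.
T₁ = 49.3 °C = 322.4 K.
T₂ = 322.4 × (1/13)^(2/3) = 58.32 K.
Q = 0, so ΔU = W_on_gas = nCᵥΔT with Cᵥ = R/(γ−1) = 12.47 J/(mol·K).
ΔU = 2.87 × 12.47 × (58.32 − 322.4) = -9454 J.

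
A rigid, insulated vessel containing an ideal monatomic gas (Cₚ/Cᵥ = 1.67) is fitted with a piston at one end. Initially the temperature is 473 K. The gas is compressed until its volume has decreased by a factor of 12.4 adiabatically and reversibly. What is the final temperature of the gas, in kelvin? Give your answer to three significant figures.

T₂ ≈ 2560 K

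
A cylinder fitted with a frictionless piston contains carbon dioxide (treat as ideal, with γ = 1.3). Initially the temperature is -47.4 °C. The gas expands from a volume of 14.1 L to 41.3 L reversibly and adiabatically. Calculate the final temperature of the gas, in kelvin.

Adiabatic: T₁V₁^(γ−1) = T₂V₂^(γ−1) ⇒ T₂ = T₁ (V₁/V₂)^(γ−1).
T₁ = -47.4 °C = 225.7 K.
T₂ = 225.7 × (14.1/41.3)^(0.3) = 163.5 K.

T₂ ≈ 164 K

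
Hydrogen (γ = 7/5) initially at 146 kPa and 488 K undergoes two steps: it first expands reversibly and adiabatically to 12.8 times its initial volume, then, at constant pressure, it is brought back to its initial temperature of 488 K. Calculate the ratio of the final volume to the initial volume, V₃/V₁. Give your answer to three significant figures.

V₃/V₁ ≈ 35.5

Adiabatic step: V₂/V₁ = 12.8; T₂ = T₁·(1/12.8)^(2/5) = 176 K.
Isobaric step: V₃/V₂ = T₃/T₂ = 488/176.
V₃/V₁ = (V₂/V₁)(V₃/V₂) = 12.8 × (488/176) = 35.49.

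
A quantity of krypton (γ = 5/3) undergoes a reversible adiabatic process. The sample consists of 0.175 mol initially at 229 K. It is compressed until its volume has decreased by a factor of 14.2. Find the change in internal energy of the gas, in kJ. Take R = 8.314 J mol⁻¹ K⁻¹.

For a reversible adiabat TV^(γ−1) is constant, so T₂ = T₁ (V₁/V₂)^(γ−1).
T₂ = 229 × 14.2^(2/3) = 1343 K.
Q = 0, so ΔU = W_on_gas = nCᵥΔT with Cᵥ = R/(γ−1) = 12.47 J/(mol·K).
ΔU = 0.175 × 12.47 × (1343 − 229) = 2431 J.

ΔU ≈ 2.43 kJ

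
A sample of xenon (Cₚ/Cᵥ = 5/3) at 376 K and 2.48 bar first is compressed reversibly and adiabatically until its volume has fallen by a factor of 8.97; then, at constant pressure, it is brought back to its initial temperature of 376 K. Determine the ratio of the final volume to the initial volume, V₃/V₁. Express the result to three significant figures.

Adiabatic step: V₂/V₁ = 0.1115; T₂ = T₁·8.97^(2/3) = 1623 K.
Isobaric step: V₃/V₂ = T₃/T₂ = 376/1623.
V₃/V₁ = (V₂/V₁)(V₃/V₂) = 0.1115 × (376/1623) = 0.02582.

V₃/V₁ ≈ 0.0258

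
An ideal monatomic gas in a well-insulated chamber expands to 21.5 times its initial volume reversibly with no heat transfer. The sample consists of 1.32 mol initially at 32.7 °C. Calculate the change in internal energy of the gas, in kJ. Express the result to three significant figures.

For a reversible adiabat TV^(γ−1) is constant, so T₂ = T₁ (V₁/V₂)^(γ−1).
γ = 5/3 for a monatomic ideal gas, so γ−1 = 2/3.
T₁ = 32.7 °C = 305.8 K.
T₂ = 305.8 × (1/21.5)^(2/3) = 39.56 K.
Q = 0, so ΔU = W_on_gas = nCᵥΔT with Cᵥ = R/(γ−1) = 12.47 J/(mol·K).
ΔU = 1.32 × 12.47 × (39.56 − 305.8) = -4384 J.

ΔU ≈ -4.38 kJ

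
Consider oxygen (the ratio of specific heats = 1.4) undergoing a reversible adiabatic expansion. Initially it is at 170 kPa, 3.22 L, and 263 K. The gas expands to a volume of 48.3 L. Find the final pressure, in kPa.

P₂ ≈ 3.84 kPa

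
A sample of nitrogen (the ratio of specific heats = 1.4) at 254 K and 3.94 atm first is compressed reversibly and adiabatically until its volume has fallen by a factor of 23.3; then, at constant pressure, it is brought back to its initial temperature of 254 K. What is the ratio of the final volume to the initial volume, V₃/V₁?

V₃/V₁ ≈ 0.0122

Adiabatic step: V₂/V₁ = 0.04292; T₂ = T₁·23.3^(0.4) = 894.9 K.
Isobaric step: V₃/V₂ = T₃/T₂ = 254/894.9.
V₃/V₁ = (V₂/V₁)(V₃/V₂) = 0.04292 × (254/894.9) = 0.01218.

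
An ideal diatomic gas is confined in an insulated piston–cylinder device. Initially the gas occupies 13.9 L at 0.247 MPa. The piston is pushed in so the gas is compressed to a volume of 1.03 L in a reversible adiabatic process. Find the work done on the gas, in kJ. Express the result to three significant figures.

W ≈ 15.7 kJ

γ = 7/5 for a diatomic ideal gas.
P₂ = P₁(V₁/V₂)^γ = 0.247×(13.9/1.03)^(7/5) = 9.439 MPa.
For a reversible adiabat, W_by_gas = (P₁V₁ − P₂V₂)/(γ−1).
W_by = (247000×0.0139 − 9.439×10^6×0.00103) / (2/5) = -15720 J.
W_on_gas = −W_by = 15720 J.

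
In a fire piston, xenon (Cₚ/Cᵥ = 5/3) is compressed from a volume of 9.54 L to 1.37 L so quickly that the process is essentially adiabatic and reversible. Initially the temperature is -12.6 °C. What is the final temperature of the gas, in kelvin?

Adiabatic: T₁V₁^(γ−1) = T₂V₂^(γ−1) ⇒ T₂ = T₁ (V₁/V₂)^(γ−1).
T₁ = -12.6 °C = 260.5 K.
T₂ = 260.5 × (9.54/1.37)^(2/3) = 950.1 K.

T₂ ≈ 950 K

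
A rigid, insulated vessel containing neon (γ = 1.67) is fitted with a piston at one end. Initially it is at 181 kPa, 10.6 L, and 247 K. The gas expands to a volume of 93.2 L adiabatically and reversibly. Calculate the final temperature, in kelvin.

T₂ ≈ 57.6 K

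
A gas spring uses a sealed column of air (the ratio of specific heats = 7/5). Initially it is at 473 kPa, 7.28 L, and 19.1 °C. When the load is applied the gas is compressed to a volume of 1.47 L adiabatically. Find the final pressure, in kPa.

P₂ ≈ 4440 kPa

Adiabatic: P₁V₁^γ = P₂V₂^γ ⇒ P₂ = P₁ (V₁/V₂)^γ.
P₂ = 473 × (7.28/1.47)^(7/5) = 4442 kPa.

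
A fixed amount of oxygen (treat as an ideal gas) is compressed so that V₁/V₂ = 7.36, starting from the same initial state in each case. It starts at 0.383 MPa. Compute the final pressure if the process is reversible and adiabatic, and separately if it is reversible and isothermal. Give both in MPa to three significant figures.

adiabatic: 6.26 MPa; isothermal: 2.82 MPa

For a diatomic ideal gas γ = 7/5.
Isothermal: P₂ = P₁(V₁/V₂) = 0.383×7.36 = 2.819 MPa.
Adiabatic: P₂ = P₁(V₁/V₂)^γ = 0.383×7.36^(7/5) = 6.264 MPa.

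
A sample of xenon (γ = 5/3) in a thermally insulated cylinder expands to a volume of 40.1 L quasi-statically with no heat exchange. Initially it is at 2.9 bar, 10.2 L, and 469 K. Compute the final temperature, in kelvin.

T₂ ≈ 188 K

Adiabatic: T₁V₁^(γ−1) = T₂V₂^(γ−1) ⇒ T₂ = T₁ (V₁/V₂)^(γ−1).
T₂ = 469 × (10.2/40.1)^(2/3) = 188.3 K.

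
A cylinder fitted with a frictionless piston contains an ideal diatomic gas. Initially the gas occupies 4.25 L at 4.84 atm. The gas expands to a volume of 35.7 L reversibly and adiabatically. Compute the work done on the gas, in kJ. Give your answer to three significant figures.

W ≈ -2.99 kJ

γ = 7/5 for a diatomic ideal gas.
P₂ = P₁(V₁/V₂)^γ = 4.84×(4.25/35.7)^(7/5) = 0.246 atm.
For a reversible adiabat, W_by_gas = (P₁V₁ − P₂V₂)/(γ−1).
W_by = (490400×0.00425 − 24920×0.0357) / (2/5) = 2986 J.
W_on_gas = −W_by = -2986 J.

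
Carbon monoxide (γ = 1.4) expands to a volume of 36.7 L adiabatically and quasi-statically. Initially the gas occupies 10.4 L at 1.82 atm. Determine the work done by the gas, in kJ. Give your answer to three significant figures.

P₂ = P₁(V₁/V₂)^γ = 1.82×(10.4/36.7)^(1.4) = 0.3114 atm.
For a reversible adiabat, W_by_gas = (P₁V₁ − P₂V₂)/(γ−1).
W_by = (184400×0.0104 − 31560×0.0367) / (0.4) = 1899 J.

W ≈ 1.90 kJ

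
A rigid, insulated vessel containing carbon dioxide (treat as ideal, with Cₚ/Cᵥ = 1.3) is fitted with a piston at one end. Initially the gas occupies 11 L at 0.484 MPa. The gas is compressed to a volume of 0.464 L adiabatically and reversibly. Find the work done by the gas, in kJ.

W ≈ -28.1 kJ

P₂ = P₁(V₁/V₂)^γ = 0.484×(11/0.464)^(1.3) = 29.66 MPa.
For a reversible adiabat, W_by_gas = (P₁V₁ − P₂V₂)/(γ−1).
W_by = (484000×0.011 − 2.966×10^7×0.000464) / (0.3) = -28130 J.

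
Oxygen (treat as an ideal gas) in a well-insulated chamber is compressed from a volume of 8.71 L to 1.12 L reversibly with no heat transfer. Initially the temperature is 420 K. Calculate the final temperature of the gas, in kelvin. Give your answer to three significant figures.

T₂ ≈ 954 K

Adiabatic: T₁V₁^(γ−1) = T₂V₂^(γ−1) ⇒ T₂ = T₁ (V₁/V₂)^(γ−1).
For a diatomic ideal gas γ = 7/5, so γ−1 = 2/5.
T₂ = 420 × (8.71/1.12)^(2/5) = 954 K.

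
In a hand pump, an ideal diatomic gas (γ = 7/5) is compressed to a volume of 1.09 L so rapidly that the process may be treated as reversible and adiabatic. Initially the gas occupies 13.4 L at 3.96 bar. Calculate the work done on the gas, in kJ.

P₂ = P₁(V₁/V₂)^γ = 3.96×(13.4/1.09)^(7/5) = 132.8 bar.
For a reversible adiabat, W_by_gas = (P₁V₁ − P₂V₂)/(γ−1).
W_by = (396000×0.0134 − 1.328×10^7×0.00109) / (2/5) = -22930 J.
W_on_gas = −W_by = 22930 J.

W ≈ 22.9 kJ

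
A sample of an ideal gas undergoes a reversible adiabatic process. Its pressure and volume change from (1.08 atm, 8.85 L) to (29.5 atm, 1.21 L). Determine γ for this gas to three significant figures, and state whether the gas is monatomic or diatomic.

PV^γ = const ⇒ γ = ln(P₂/P₁) / ln(V₁/V₂).
γ = ln(29.5/1.08) / ln(8.85/1.21) = 1.662.
γ ≈ 1.66 is close to 5/3, so the gas is monatomic.

γ ≈ 1.66; monatomic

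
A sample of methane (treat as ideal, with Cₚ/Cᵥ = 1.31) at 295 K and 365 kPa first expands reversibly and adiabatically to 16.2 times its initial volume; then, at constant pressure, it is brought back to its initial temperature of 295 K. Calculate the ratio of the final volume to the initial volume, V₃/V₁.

V₃/V₁ ≈ 38.4

Adiabatic step: V₂/V₁ = 16.2; T₂ = T₁·(1/16.2)^(0.31) = 124.4 K.
Isobaric step: V₃/V₂ = T₃/T₂ = 295/124.4.
V₃/V₁ = (V₂/V₁)(V₃/V₂) = 16.2 × (295/124.4) = 38.41.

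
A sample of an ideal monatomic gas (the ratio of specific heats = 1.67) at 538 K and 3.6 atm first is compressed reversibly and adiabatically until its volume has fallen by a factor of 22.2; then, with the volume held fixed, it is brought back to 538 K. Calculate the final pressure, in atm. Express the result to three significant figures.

Adiabatic step (PV^γ = const): P₂ = 3.6×22.2^(1.67) = 637.8 atm; T₂ = 538×22.2^(0.67) = 4294 K.
Isochoric: P₃ = P₂(T₃/T₂) = 637.8 × (538/4294) = 79.92 atm.

P₃ ≈ 79.9 atm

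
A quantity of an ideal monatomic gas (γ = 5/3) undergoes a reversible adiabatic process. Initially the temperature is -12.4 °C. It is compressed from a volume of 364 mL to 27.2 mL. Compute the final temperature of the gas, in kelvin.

T₂ ≈ 1470 K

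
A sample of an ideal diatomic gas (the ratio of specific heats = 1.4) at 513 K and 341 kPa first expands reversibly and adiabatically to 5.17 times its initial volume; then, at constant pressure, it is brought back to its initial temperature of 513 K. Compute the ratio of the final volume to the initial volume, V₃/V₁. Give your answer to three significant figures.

Adiabatic step: V₂/V₁ = 5.17; T₂ = T₁·(1/5.17)^(0.4) = 265.9 K.
Isobaric step: V₃/V₂ = T₃/T₂ = 513/265.9.
V₃/V₁ = (V₂/V₁)(V₃/V₂) = 5.17 × (513/265.9) = 9.974.

V₃/V₁ ≈ 9.97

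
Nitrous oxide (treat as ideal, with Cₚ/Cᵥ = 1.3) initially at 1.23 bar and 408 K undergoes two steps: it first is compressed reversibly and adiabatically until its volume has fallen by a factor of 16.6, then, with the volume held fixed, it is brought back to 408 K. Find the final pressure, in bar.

Adiabatic step (PV^γ = const): P₂ = 1.23×16.6^(1.3) = 47.43 bar; T₂ = 408×16.6^(0.3) = 947.7 K.
Isochoric: P₃ = P₂(T₃/T₂) = 47.43 × (408/947.7) = 20.42 bar.

P₃ ≈ 20.4 bar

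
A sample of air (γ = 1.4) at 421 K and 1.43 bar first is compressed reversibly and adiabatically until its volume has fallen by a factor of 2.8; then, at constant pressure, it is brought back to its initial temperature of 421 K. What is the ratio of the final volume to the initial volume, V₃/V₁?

Adiabatic step: V₂/V₁ = 0.3571; T₂ = T₁·2.8^(0.4) = 635.5 K.
Isobaric step: V₃/V₂ = T₃/T₂ = 421/635.5.
V₃/V₁ = (V₂/V₁)(V₃/V₂) = 0.3571 × (421/635.5) = 0.2366.

V₃/V₁ ≈ 0.237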